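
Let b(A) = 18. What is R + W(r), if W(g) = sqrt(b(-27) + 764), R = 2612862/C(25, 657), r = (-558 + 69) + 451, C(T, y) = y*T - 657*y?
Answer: -145159/23068 + sqrt(782) ≈ 21.672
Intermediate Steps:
C(T, y) = -657*y + T*y (C(T, y) = T*y - 657*y = -657*y + T*y)
r = -38 (r = -489 + 451 = -38)
R = -145159/23068 (R = 2612862/((657*(-657 + 25))) = 2612862/((657*(-632))) = 2612862/(-415224) = 2612862*(-1/415224) = -145159/23068 ≈ -6.2927)
W(g) = sqrt(782) (W(g) = sqrt(18 + 764) = sqrt(782))
R + W(r) = -145159/23068 + sqrt(782)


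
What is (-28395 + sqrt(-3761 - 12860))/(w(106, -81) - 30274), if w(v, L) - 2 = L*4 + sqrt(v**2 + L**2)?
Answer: 289591140/312032473 + 350205*sqrt(13)/312032473 - 30596*I*sqrt(16621)/936097419 - 37*I*sqrt(216073)/936097419 ≈ 0.93213 - 0.0042322*I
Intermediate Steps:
w(v, L) = 2 + sqrt(L**2 + v**2) + 4*L (w(v, L) = 2 + (L*4 + sqrt(v**2 + L**2)) = 2 + (4*L + sqrt(L**2 + v**2)) = 2 + (sqrt(L**2 + v**2) + 4*L) = 2 + sqrt(L**2 + v**2) + 4*L)
(-28395 + sqrt(-3761 - 12860))/(w(106, -81) - 30274) = (-28395 + sqrt(-3761 - 12860))/((2 + sqrt((-81)**2 + 106**2) + 4*(-81)) - 30274) = (-28395 + sqrt(-16621))/((2 + sqrt(6561 + 11236) - 324) - 30274) = (-28395 + I*sqrt(16621))/((2 + sqrt(17797) - 324) - 30274) = (-28395 + I*sqrt(16621))/((2 + 37*sqrt(13) - 324) - 30274) = (-28395 + I*sqrt(16621))/((-322 + 37*sqrt(13)) - 30274) = (-28395 + I*sqrt(16621))/(-30596 + 37*sqrt(13))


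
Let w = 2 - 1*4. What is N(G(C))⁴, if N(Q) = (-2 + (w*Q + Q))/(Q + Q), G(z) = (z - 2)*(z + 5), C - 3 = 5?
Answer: 160000/2313441 ≈ 0.069161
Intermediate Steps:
C = 8 (C = 3 + 5 = 8)
G(z) = (-2 + z)*(5 + z)
w = -2 (w = 2 - 4 = -2)
N(Q) = (-2 - Q)/(2*Q) (N(Q) = (-2 + (-2*Q + Q))/(Q + Q) = (-2 - Q)/((2*Q)) = (-2 - Q)*(1/(2*Q)) = (-2 - Q)/(2*Q))
N(G(C))⁴ = ((-2 - (-10 + 8² + 3*8))/(2*(-10 + 8² + 3*8)))⁴ = ((-2 - (-10 + 64 + 24))/(2*(-10 + 64 + 24)))⁴ = ((½)*(-2 - 1*78)/78)⁴ = ((½)*(1/78)*(-2 - 78))⁴ = ((½)*(1/78)*(-80))⁴ = (-20/39)⁴ = 160000/2313441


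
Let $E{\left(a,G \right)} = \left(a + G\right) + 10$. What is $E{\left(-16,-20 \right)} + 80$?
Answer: $54$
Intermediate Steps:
$E{\left(a,G \right)} = 10 + G + a$ ($E{\left(a,G \right)} = \left(G + a\right) + 10 = 10 + G + a$)
$E{\left(-16,-20 \right)} + 80 = \left(10 - 20 - 16\right) + 80 = -26 + 80 = 54$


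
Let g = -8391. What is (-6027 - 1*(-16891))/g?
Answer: -10864/8391 ≈ -1.2947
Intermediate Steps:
(-6027 - 1*(-16891))/g = (-6027 - 1*(-16891))/(-8391) = (-6027 + 16891)*(-1/8391) = 10864*(-1/8391) = -10864/8391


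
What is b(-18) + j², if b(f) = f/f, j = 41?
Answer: 1682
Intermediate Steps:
b(f) = 1
b(-18) + j² = 1 + 41² = 1 + 1681 = 1682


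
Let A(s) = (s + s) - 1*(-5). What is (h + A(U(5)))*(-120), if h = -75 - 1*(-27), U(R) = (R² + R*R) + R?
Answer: -8040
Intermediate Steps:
U(R) = R + 2*R² (U(R) = (R² + R²) + R = 2*R² + R = R + 2*R²)
A(s) = 5 + 2*s (A(s) = 2*s + 5 = 5 + 2*s)
h = -48 (h = -75 + 27 = -48)
(h + A(U(5)))*(-120) = (-48 + (5 + 2*(5*(1 + 2*5))))*(-120) = (-48 + (5 + 2*(5*(1 + 10))))*(-120) = (-48 + (5 + 2*(5*11)))*(-120) = (-48 + (5 + 2*55))*(-120) = (-48 + (5 + 110))*(-120) = (-48 + 115)*(-120) = 67*(-120) = -8040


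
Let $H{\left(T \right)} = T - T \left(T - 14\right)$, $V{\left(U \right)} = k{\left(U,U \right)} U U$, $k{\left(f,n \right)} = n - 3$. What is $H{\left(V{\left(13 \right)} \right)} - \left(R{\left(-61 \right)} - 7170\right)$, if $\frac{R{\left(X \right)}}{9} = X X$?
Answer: $-2857069$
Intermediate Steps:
$R{\left(X \right)} = 9 X^{2}$ ($R{\left(X \right)} = 9 X X = 9 X^{2}$)
$k{\left(f,n \right)} = -3 + n$
$V{\left(U \right)} = U^{2} \left(-3 + U\right)$ ($V{\left(U \right)} = \left(-3 + U\right) U U = U \left(-3 + U\right) U = U^{2} \left(-3 + U\right)$)
$H{\left(T \right)} = T - T \left(-14 + T\right)$
$H{\left(V{\left(13 \right)} \right)} - \left(R{\left(-61 \right)} - 7170\right) = 13^{2} \left(-3 + 13\right) \left(15 - 13^{2} \left(-3 + 13\right)\right) - \left(9 \left(-61\right)^{2} - 7170\right) = 169 \cdot 10 \left(15 - 169 \cdot 10\right) - \left(9 \cdot 3721 - 7170\right) = 1690 \left(15 - 1690\right) - \left(33489 - 7170\right) = 1690 \left(15 - 1690\right) - 26319 = 1690 \left(-1675\right) - 26319 = -2830750 - 26319 = -2857069$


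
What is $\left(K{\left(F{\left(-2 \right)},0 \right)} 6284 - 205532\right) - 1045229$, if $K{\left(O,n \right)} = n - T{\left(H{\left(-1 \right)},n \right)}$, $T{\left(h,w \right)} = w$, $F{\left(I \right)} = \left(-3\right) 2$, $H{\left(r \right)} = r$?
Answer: $-1250761$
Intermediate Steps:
$F{\left(I \right)} = -6$
$K{\left(O,n \right)} = 0$ ($K{\left(O,n \right)} = n - n = 0$)
$\left(K{\left(F{\left(-2 \right)},0 \right)} 6284 - 205532\right) - 1045229 = \left(0 \cdot 6284 - 205532\right) - 1045229 = \left(0 - 205532\right) - 1045229 = -205532 - 1045229 = -1250761$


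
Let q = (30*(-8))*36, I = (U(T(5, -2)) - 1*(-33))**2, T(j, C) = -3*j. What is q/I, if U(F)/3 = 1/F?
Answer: -13500/1681 ≈ -8.0309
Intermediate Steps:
U(F) = 3/F
I = 26896/25 (I = (3/((-3*5)) - 1*(-33))**2 = (3/(-15) + 33)**2 = (3*(-1/15) + 33)**2 = (-1/5 + 33)**2 = (164/5)**2 = 26896/25 ≈ 1075.8)
q = -8640 (q = -240*36 = -8640)
q/I = -8640/26896/25 = -8640*25/26896 = -13500/1681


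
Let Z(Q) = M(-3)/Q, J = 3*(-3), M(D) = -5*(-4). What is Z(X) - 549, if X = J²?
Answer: -44449/81 ≈ -548.75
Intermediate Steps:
M(D) = 20
J = -9
X = 81 (X = (-9)² = 81)
Z(Q) = 20/Q
Z(X) - 549 = 20/81 - 549 = -44449/81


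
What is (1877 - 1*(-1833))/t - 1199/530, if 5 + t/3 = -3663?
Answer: -270716/104145 ≈ -2.5994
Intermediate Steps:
t = -11004 (t = -15 + 3*(-3663) = -15 - 10989 = -11004)
(1877 - 1*(-1833))/t - 1199/530 = (1877 - 1*(-1833))/(-11004) - 1199/530 = (1877 + 1833)*(-1/11004) - 1199*1/530 = 3710*(-1/11004) - 1199/530 = -265/786 - 1199/530 = -270716/104145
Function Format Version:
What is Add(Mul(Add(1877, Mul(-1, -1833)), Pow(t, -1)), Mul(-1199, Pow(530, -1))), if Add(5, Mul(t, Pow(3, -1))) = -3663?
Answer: Rational(-270716, 104145) ≈ -2.5994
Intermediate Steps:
t = -11004 (t = Add(-15, Mul(3, -3663)) = Add(-15, -10989) = -11004)
Add(Mul(Add(1877, Mul(-1, -1833)), Pow(t, -1)), Mul(-1199, Pow(530, -1))) = Add(Mul(Add(1877, Mul(-1, -1833)), Pow(-11004, -1)), Mul(-1199, Pow(530, -1))) = Add(Mul(Add(1877, 1833), Rational(-1, 11004)), Mul(-1199, Rational(1, 530))) = Add(Mul(3710, Rational(-1, 11004)), Rational(-1199, 530)) = Add(Rational(-265, 786), Rational(-1199, 530)) = Rational(-270716, 104145)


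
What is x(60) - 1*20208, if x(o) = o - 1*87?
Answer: -20235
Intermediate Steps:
x(o) = -87 + o (x(o) = o - 87 = -87 + o)
x(60) - 1*20208 = (-87 + 60) - 1*20208 = -27 - 20208 = -20235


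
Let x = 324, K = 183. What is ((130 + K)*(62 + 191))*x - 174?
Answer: 25657062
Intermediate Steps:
((130 + K)*(62 + 191))*x - 174 = ((130 + 183)*(62 + 191))*324 - 174 = (313*253)*324 - 174 = 79189*324 - 174 = 25657236 - 174 = 25657062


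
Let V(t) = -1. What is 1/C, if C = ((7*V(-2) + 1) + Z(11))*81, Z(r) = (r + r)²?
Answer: 1/38718 ≈ 2.5828e-5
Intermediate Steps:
Z(r) = 4*r² (Z(r) = (2*r)² = 4*r²)
C = 38718 (C = ((7*(-1) + 1) + 4*11²)*81 = ((-7 + 1) + 4*121)*81 = (-6 + 484)*81 = 478*81 = 38718)
1/C = 1/38718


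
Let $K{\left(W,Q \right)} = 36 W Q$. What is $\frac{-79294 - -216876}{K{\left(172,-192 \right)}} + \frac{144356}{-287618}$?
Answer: $- \frac{52797677815}{85484671488} \approx -0.61763$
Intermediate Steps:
$K{\left(W,Q \right)} = 36 Q W$
$\frac{-79294 - -216876}{K{\left(172,-192 \right)}} + \frac{144356}{-287618} = \frac{-79294 - -216876}{36 \left(-192\right) 172} + \frac{144356}{-287618} = \frac{-79294 + 216876}{-1188864} + 144356 \left(- \frac{1}{287618}\right) = 137582 \left(- \frac{1}{1188864}\right) - \frac{72178}{143809} = - \frac{68791}{594432} - \frac{72178}{143809} = - \frac{52797677815}{85484671488}$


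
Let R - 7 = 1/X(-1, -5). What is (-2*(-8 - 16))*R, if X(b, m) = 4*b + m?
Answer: 992/3 ≈ 330.67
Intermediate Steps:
X(b, m) = m + 4*b
R = 62/9 (R = 7 + 1/(-5 + 4*(-1)) = 7 + 1/(-5 - 4) = 7 + 1/(-9) = 7 - 1/9 = 62/9 ≈ 6.8889)
(-2*(-8 - 16))*R = -2*(-8 - 16)*(62/9) = -2*(-24)*(62/9) = 48*(62/9) = 992/3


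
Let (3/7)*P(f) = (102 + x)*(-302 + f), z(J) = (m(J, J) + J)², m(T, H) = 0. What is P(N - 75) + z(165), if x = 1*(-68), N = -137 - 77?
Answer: -19661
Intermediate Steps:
N = -214
z(J) = J² (z(J) = (0 + J)² = J²)
x = -68
P(f) = -71876/3 + 238*f/3 (P(f) = 7*((102 - 68)*(-302 + f))/3 = 7*(34*(-302 + f))/3 = 7*(-10268 + 34*f)/3 = -71876/3 + 238*f/3)
P(N - 75) + z(165) = (-71876/3 + 238*(-214 - 75)/3) + 165² = (-71876/3 + (238/3)*(-289)) + 27225 = (-71876/3 - 68782/3) + 27225 = -46886 + 27225 = -19661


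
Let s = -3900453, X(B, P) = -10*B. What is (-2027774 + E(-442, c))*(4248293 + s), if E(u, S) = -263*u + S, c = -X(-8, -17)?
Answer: -664933726720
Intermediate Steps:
c = -80 (c = -(-10)*(-8) = -1*80 = -80)
E(u, S) = S - 263*u
(-2027774 + E(-442, c))*(4248293 + s) = (-2027774 + (-80 - 263*(-442)))*(4248293 - 3900453) = (-2027774 + (-80 + 116246))*347840 = (-2027774 + 116166)*347840 = -1911608*347840 = -664933726720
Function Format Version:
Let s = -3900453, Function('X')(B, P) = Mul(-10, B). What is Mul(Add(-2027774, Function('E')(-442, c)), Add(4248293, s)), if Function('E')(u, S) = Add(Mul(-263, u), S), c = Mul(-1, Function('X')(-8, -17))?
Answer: -664933726720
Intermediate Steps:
c = -80 (c = Mul(-1, Mul(-10, -8)) = Mul(-1, 80) = -80)
Function('E')(u, S) = Add(S, Mul(-263, u))
Mul(Add(-2027774, Function('E')(-442, c)), Add(4248293, s)) = Mul(Add(-2027774, Add(-80, Mul(-263, -442))), Add(4248293, -3900453)) = Mul(Add(-2027774, Add(-80, 116246)), 347840) = Mul(Add(-2027774, 116166), 347840) = Mul(-1911608, 347840) = -664933726720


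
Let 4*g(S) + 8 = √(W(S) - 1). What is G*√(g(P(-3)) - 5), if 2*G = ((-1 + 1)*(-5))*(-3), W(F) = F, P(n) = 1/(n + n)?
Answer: 0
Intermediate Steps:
P(n) = 1/(2*n)
g(S) = -2 + √(-1 + S)/4 (g(S) = -2 + √(S - 1)/4 = -2 + √(-1 + S)/4)
G = 0 (G = (((-1 + 1)*(-5))*(-3))/2 = ((0*(-5))*(-3))/2 = (0*(-3))/2 = (½)*0 = 0)
G*√(g(P(-3)) - 5) = 0*√((-2 + √(-1 + (½)/(-3))/4) - 5) = 0*√((-2 + √(-1 + (½)*(-⅓))/4) - 5) = 0*√((-2 + √(-1 - ⅙)/4) - 5) = 0*√((-2 + √(-7/6)/4) - 5) = 0*√((-2 + (I*√42/6)/4) - 5) = 0*√((-2 + I*√42/24) - 5) = 0*√(-7 + I*√42/24) = 0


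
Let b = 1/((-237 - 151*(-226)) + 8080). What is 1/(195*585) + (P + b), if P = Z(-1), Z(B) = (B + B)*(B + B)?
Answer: 19150610744/4787613675 ≈ 4.0000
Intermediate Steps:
Z(B) = 4*B² (Z(B) = (2*B)*(2*B) = 4*B²)
P = 4 (P = 4*(-1)² = 4*1 = 4)
b = 1/41969 (b = 1/((-237 + 34126) + 8080) = 1/(33889 + 8080) = 1/41969 ≈ 2.3827e-5)
1/(195*585) + (P + b) = 1/(195*585) + (4 + 1/41969) = 1/114075 + 167877/41969 = 19150610744/4787613675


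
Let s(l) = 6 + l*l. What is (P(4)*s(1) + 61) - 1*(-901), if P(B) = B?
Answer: 990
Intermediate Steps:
s(l) = 6 + l²
(P(4)*s(1) + 61) - 1*(-901) = (4*(6 + 1²) + 61) - 1*(-901) = (4*(6 + 1) + 61) + 901 = (4*7 + 61) + 901 = (28 + 61) + 901 = 89 + 901 = 990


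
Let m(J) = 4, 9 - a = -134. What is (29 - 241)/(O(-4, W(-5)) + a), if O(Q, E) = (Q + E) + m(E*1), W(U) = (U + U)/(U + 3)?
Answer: -53/37 ≈ -1.4324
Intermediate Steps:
a = 143 (a = 9 - 1*(-134) = 9 + 134 = 143)
W(U) = 2*U/(3 + U) (W(U) = (2*U)/(3 + U) = 2*U/(3 + U))
O(Q, E) = 4 + E + Q (O(Q, E) = (Q + E) + 4 = (E + Q) + 4 = 4 + E + Q)
(29 - 241)/(O(-4, W(-5)) + a) = (29 - 241)/((4 + 2*(-5)/(3 - 5) - 4) + 143) = -212/((4 + 2*(-5)/(-2) - 4) + 143) = -212/((4 + 2*(-5)*(-½) - 4) + 143) = -212/((4 + 5 - 4) + 143) = -212/(5 + 143) = -212/148 = -212*1/148 = -53/37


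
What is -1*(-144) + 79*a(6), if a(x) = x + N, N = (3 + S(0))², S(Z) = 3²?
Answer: 11994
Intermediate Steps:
S(Z) = 9
N = 144 (N = (3 + 9)² = 12² = 144)
a(x) = 144 + x (a(x) = x + 144 = 144 + x)
-1*(-144) + 79*a(6) = -1*(-144) + 79*(144 + 6) = 144 + 79*150 = 144 + 11850 = 11994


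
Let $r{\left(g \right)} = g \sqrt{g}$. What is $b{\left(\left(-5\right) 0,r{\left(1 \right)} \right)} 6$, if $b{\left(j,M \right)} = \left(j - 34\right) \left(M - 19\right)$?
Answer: $3672$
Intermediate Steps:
$r{\left(g \right)} = g^{\frac{3}{2}}$
$b{\left(j,M \right)} = \left(-34 + j\right) \left(-19 + M\right)$
$b{\left(\left(-5\right) 0,r{\left(1 \right)} \right)} 6 = \left(646 - 34 \cdot 1^{\frac{3}{2}} - 19 \left(\left(-5\right) 0\right) + 1^{\frac{3}{2}} \left(\left(-5\right) 0\right)\right) 6 = \left(646 - 34 - 0 + 1 \cdot 0\right) 6 = \left(646 - 34 + 0 + 0\right) 6 = 612 \cdot 6 = 3672$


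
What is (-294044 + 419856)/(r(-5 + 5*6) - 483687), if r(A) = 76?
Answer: -125812/483611 ≈ -0.26015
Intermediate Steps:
(-294044 + 419856)/(r(-5 + 5*6) - 483687) = (-294044 + 419856)/(76 - 483687) = 125812/(-483611) = 125812*(-1/483611) = -125812/483611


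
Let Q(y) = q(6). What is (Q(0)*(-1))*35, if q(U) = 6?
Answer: -210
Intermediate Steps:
Q(y) = 6
(Q(0)*(-1))*35 = (6*(-1))*35 = -6*35 = -210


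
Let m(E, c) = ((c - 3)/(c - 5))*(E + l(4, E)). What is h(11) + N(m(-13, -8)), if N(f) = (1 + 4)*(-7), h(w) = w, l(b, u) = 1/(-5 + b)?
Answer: -24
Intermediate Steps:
m(E, c) = (-1 + E)*(-3 + c)/(-5 + c) (m(E, c) = ((c - 3)/(c - 5))*(E + 1/(-5 + 4)) = ((-3 + c)/(-5 + c))*(E + 1/(-1)) = ((-3 + c)/(-5 + c))*(E - 1) = ((-3 + c)/(-5 + c))*(-1 + E) = (-1 + E)*(-3 + c)/(-5 + c))
N(f) = -35 (N(f) = 5*(-7) = -35)
h(11) + N(m(-13, -8)) = 11 - 35 = -24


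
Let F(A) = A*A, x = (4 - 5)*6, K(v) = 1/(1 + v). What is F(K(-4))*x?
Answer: -2/3 ≈ -0.66667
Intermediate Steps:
x = -6 (x = -1*6 = -6)
F(A) = A**2
F(K(-4))*x = (1/(1 - 4))**2*(-6) = (1/(-3))**2*(-6) = (-1/3)**2*(-6) = (1/9)*(-6) = -2/3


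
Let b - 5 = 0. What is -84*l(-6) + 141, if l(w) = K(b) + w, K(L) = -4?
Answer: 981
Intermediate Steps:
b = 5 (b = 5 + 0 = 5)
l(w) = -4 + w
-84*l(-6) + 141 = -84*(-4 - 6) + 141 = -84*(-10) + 141 = 840 + 141 = 981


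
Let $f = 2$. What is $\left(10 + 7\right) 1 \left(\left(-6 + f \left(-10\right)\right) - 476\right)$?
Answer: $-8534$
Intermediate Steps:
$\left(10 + 7\right) 1 \left(\left(-6 + f \left(-10\right)\right) - 476\right) = \left(10 + 7\right) 1 \left(\left(-6 + 2 \left(-10\right)\right) - 476\right) = 17 \cdot 1 \left(\left(-6 - 20\right) - 476\right) = 17 \left(-26 - 476\right) = 17 \left(-502\right) = -8534$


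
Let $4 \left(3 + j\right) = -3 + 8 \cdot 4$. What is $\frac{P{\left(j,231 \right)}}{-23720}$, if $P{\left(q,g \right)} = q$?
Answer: $- \frac{17}{94880} \approx -0.00017917$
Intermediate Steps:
$j = \frac{17}{4}$ ($j = -3 + \frac{-3 + 8 \cdot 4}{4} = -3 + \frac{-3 + 32}{4} = -3 + \frac{1}{4} \cdot 29 = -3 + \frac{29}{4} = \frac{17}{4} \approx 4.25$)
$\frac{P{\left(j,231 \right)}}{-23720} = \frac{17}{4 \left(-23720\right)} = \frac{17}{4} \left(- \frac{1}{23720}\right) = - \frac{17}{94880}$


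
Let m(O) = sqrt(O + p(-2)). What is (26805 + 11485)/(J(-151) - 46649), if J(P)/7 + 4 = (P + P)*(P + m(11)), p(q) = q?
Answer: 7658/53239 ≈ 0.14384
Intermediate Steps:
m(O) = sqrt(-2 + O) (m(O) = sqrt(O - 2) = sqrt(-2 + O))
J(P) = -28 + 14*P*(3 + P) (J(P) = -28 + 7*((P + P)*(P + sqrt(-2 + 11))) = -28 + 7*((2*P)*(P + sqrt(9))) = -28 + 7*((2*P)*(P + 3)) = -28 + 7*((2*P)*(3 + P)) = -28 + 7*(2*P*(3 + P)) = -28 + 14*P*(3 + P))
(26805 + 11485)/(J(-151) - 46649) = (26805 + 11485)/((-28 + 14*(-151)**2 + 42*(-151)) - 46649) = 38290/((-28 + 14*22801 - 6342) - 46649) = 38290/((-28 + 319214 - 6342) - 46649) = 38290/(312844 - 46649) = 38290/266195 = 38290*(1/266195) = 7658/53239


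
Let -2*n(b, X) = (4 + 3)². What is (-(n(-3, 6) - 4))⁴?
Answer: 10556001/16 ≈ 6.5975e+5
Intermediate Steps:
n(b, X) = -49/2 (n(b, X) = -(4 + 3)²/2 = -½*7² = -½*49 = -49/2)
(-(n(-3, 6) - 4))⁴ = (-(-49/2 - 4))⁴ = (-1*(-57/2))⁴ = (57/2)⁴ = 10556001/16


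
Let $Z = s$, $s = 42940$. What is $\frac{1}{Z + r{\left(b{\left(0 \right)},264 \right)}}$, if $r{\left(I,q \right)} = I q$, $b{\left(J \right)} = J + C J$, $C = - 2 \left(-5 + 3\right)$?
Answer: $\frac{1}{42940} \approx 2.3288 \cdot 10^{-5}$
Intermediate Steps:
$C = 4$ ($C = \left(-2\right) \left(-2\right) = 4$)
$Z = 42940$
$b{\left(J \right)} = 5 J$ ($b{\left(J \right)} = J + 4 J = 5 J$)
$\frac{1}{Z + r{\left(b{\left(0 \right)},264 \right)}} = \frac{1}{42940 + 5 \cdot 0 \cdot 264} = \frac{1}{42940 + 0 \cdot 264} = \frac{1}{42940 + 0} = \frac{1}{42940}$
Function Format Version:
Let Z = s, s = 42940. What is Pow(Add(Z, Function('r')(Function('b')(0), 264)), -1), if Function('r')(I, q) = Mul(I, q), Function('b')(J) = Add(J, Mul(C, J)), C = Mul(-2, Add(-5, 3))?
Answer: Rational(1, 42940) ≈ 2.3288e-5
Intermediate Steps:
C = 4 (C = Mul(-2, -2) = 4)
Z = 42940
Function('b')(J) = Mul(5, J) (Function('b')(J) = Add(J, Mul(4, J)) = Mul(5, J))
Pow(Add(Z, Function('r')(Function('b')(0), 264)), -1) = Pow(Add(42940, Mul(Mul(5, 0), 264)), -1) = Pow(Add(42940, Mul(0, 264)), -1) = Pow(Add(42940, 0), -1) = Pow(42940, -1) = Rational(1, 42940)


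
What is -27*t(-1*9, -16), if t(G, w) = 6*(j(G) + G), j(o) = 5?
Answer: 648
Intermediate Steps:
t(G, w) = 30 + 6*G (t(G, w) = 6*(5 + G) = 30 + 6*G)
-27*t(-1*9, -16) = -27*(30 + 6*(-1*9)) = -27*(30 + 6*(-9)) = -27*(30 - 54) = -27*(-24) = 648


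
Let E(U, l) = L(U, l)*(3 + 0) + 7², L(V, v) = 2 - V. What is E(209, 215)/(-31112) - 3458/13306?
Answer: -12496783/51747034 ≈ -0.24150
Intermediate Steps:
E(U, l) = 55 - 3*U (E(U, l) = (2 - U)*(3 + 0) + 7² = (2 - U)*3 + 49 = (6 - 3*U) + 49 = 55 - 3*U)
E(209, 215)/(-31112) - 3458/13306 = (55 - 3*209)/(-31112) - 3458/13306 = (55 - 627)*(-1/31112) - 3458*1/13306 = -572*(-1/31112) - 1729/6653 = 143/7778 - 1729/6653 = -12496783/51747034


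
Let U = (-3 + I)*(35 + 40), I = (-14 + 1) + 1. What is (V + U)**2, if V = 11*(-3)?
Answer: 1340964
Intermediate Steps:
I = -12 (I = -13 + 1 = -12)
V = -33
U = -1125 (U = (-3 - 12)*(35 + 40) = -15*75 = -1125)
(V + U)**2 = (-33 - 1125)**2 = (-1158)**2 = 1340964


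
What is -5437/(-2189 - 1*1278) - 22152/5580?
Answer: -3871877/1612155 ≈ -2.4017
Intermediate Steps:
-5437/(-2189 - 1*1278) - 22152/5580 = -5437/(-2189 - 1278) - 22152*1/5580 = -5437/(-3467) - 1846/465 = -5437*(-1/3467) - 1846/465 = 5437/3467 - 1846/465 = -3871877/1612155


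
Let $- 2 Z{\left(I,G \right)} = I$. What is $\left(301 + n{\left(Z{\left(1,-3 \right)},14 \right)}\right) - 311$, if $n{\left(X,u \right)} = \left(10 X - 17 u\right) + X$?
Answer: $- \frac{507}{2} \approx -253.5$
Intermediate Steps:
$Z{\left(I,G \right)} = - \frac{I}{2}$
$n{\left(X,u \right)} = - 17 u + 11 X$ ($n{\left(X,u \right)} = \left(- 17 u + 10 X\right) + X = - 17 u + 11 X$)
$\left(301 + n{\left(Z{\left(1,-3 \right)},14 \right)}\right) - 311 = \left(301 + \left(\left(-17\right) 14 + 11 \left(\left(- \frac{1}{2}\right) 1\right)\right)\right) - 311 = \left(301 + \left(-238 + 11 \left(- \frac{1}{2}\right)\right)\right) - 311 = \left(301 - \frac{487}{2}\right) - 311 = \frac{115}{2} - 311 = - \frac{507}{2}$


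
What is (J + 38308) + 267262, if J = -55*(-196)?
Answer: 316350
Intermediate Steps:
J = 10780
(J + 38308) + 267262 = (10780 + 38308) + 267262 = 49088 + 267262 = 316350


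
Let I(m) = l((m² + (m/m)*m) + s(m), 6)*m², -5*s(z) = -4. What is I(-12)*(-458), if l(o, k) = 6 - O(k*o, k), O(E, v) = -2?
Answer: -527616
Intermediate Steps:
s(z) = ⅘ (s(z) = -⅕*(-4) = ⅘)
l(o, k) = 8 (l(o, k) = 6 - 1*(-2) = 6 + 2 = 8)
I(m) = 8*m²
I(-12)*(-458) = (8*(-12)²)*(-458) = (8*144)*(-458) = 1152*(-458) = -527616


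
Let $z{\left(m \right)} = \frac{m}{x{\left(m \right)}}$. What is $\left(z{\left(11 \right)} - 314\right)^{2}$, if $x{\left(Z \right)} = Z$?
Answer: $97969$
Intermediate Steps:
$z{\left(m \right)} = 1$ ($z{\left(m \right)} = \frac{m}{m} = 1$)
$\left(z{\left(11 \right)} - 314\right)^{2} = \left(1 - 314\right)^{2} = \left(-313\right)^{2} = 97969$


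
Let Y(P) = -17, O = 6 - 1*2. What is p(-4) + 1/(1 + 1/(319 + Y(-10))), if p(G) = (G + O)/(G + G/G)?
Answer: 302/303 ≈ 0.99670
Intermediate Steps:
O = 4 (O = 6 - 2 = 4)
p(G) = (4 + G)/(1 + G) (p(G) = (G + 4)/(G + G/G) = (4 + G)/(G + 1) = (4 + G)/(1 + G))
p(-4) + 1/(1 + 1/(319 + Y(-10))) = (4 - 4)/(1 - 4) + 1/(1 + 1/(319 - 17)) = 0/(-3) + 1/(1 + 1/302) = -⅓*0 + 1/(1 + 1/302) = 0 + 1/(303/302) = 0 + 302/303 = 302/303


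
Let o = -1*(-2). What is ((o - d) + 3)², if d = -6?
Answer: 121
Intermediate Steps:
o = 2
((o - d) + 3)² = ((2 - 1*(-6)) + 3)² = ((2 + 6) + 3)² = (8 + 3)² = 11² = 121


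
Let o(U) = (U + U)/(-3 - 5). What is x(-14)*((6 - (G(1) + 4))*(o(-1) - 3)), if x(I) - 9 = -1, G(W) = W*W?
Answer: -22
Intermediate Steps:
G(W) = W**2
x(I) = 8 (x(I) = 9 - 1 = 8)
o(U) = -U/4 (o(U) = (2*U)/(-8) = (2*U)*(-1/8) = -U/4)
x(-14)*((6 - (G(1) + 4))*(o(-1) - 3)) = 8*((6 - (1**2 + 4))*(-1/4*(-1) - 3)) = 8*((6 - (1 + 4))*(1/4 - 3)) = 8*((6 - 1*5)*(-11/4)) = 8*((6 - 5)*(-11/4)) = 8*(1*(-11/4)) = 8*(-11/4) = -22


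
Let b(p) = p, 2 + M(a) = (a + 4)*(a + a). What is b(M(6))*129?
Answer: 15222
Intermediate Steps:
M(a) = -2 + 2*a*(4 + a) (M(a) = -2 + (a + 4)*(a + a) = -2 + (4 + a)*(2*a) = -2 + 2*a*(4 + a))
b(M(6))*129 = (-2 + 2*6² + 8*6)*129 = (-2 + 2*36 + 48)*129 = (-2 + 72 + 48)*129 = 118*129 = 15222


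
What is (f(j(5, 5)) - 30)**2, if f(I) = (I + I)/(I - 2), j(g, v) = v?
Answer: 6400/9 ≈ 711.11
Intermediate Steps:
f(I) = 2*I/(-2 + I) (f(I) = (2*I)/(-2 + I) = 2*I/(-2 + I))
(f(j(5, 5)) - 30)**2 = (2*5/(-2 + 5) - 30)**2 = (2*5/3 - 30)**2 = (2*5*(1/3) - 30)**2 = (10/3 - 30)**2 = (-80/3)**2 = 6400/9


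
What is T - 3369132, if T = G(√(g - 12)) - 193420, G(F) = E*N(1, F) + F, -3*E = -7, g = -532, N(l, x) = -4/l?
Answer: -10687684/3 + 4*I*√34 ≈ -3.5626e+6 + 23.324*I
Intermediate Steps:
E = 7/3 (E = -⅓*(-7) = 7/3 ≈ 2.3333)
G(F) = -28/3 + F (G(F) = 7*(-4/1)/3 + F = 7*(-4*1)/3 + F = (7/3)*(-4) + F = -28/3 + F)
T = -580288/3 + 4*I*√34 (T = (-28/3 + √(-532 - 12)) - 193420 = (-28/3 + √(-544)) - 193420 = (-28/3 + 4*I*√34) - 193420 = -580288/3 + 4*I*√34 ≈ -1.9343e+5 + 23.324*I)
T - 3369132 = (-580288/3 + 4*I*√34) - 3369132 = -10687684/3 + 4*I*√34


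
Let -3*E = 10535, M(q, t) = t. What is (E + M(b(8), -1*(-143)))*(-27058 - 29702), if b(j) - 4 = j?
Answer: 191205520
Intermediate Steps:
b(j) = 4 + j
E = -10535/3 (E = -1/3*10535 = -10535/3 ≈ -3511.7)
(E + M(b(8), -1*(-143)))*(-27058 - 29702) = (-10535/3 - 1*(-143))*(-27058 - 29702) = (-10535/3 + 143)*(-56760) = -10106/3*(-56760) = 191205520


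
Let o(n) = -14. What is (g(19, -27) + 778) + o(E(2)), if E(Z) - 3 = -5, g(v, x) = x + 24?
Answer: 761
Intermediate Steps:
g(v, x) = 24 + x
E(Z) = -2 (E(Z) = 3 - 5 = -2)
(g(19, -27) + 778) + o(E(2)) = ((24 - 27) + 778) - 14 = (-3 + 778) - 14 = 775 - 14 = 761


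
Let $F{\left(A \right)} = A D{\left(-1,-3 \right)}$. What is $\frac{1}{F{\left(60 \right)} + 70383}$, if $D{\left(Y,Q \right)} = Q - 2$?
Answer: $\frac{1}{70083} \approx 1.4269 \cdot 10^{-5}$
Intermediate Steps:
$D{\left(Y,Q \right)} = -2 + Q$
$F{\left(A \right)} = - 5 A$ ($F{\left(A \right)} = A \left(-2 - 3\right) = A \left(-5\right) = - 5 A$)
$\frac{1}{F{\left(60 \right)} + 70383} = \frac{1}{\left(-5\right) 60 + 70383} = \frac{1}{-300 + 70383} = \frac{1}{70083}$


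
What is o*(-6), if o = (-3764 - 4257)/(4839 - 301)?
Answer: 24063/2269 ≈ 10.605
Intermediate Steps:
o = -8021/4538 ≈ -1.7675
o*(-6) = -8021/4538*(-6) = 24063/2269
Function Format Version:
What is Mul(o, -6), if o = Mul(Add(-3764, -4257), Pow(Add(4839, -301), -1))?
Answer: Rational(24063, 2269) ≈ 10.605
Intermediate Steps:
o = Rational(-8021, 4538) (o = Mul(-8021, Pow(4538, -1)) = Mul(-8021, Rational(1, 4538)) = Rational(-8021, 4538) ≈ -1.7675)
Mul(o, -6) = Mul(Rational(-8021, 4538), -6) = Rational(24063, 2269)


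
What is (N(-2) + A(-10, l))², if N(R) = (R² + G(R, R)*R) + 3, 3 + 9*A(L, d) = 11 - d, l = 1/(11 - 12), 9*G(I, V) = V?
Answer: 5776/81 ≈ 71.309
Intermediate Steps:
G(I, V) = V/9
l = -1 (l = 1/(-1) = -1)
A(L, d) = 8/9 - d/9 (A(L, d) = -⅓ + (11 - d)/9 = -⅓ + (11/9 - d/9) = 8/9 - d/9)
N(R) = 3 + 10*R²/9 (N(R) = (R² + (R/9)*R) + 3 = (R² + R²/9) + 3 = 10*R²/9 + 3 = 3 + 10*R²/9)
(N(-2) + A(-10, l))² = ((3 + (10/9)*(-2)²) + (8/9 - ⅑*(-1)))² = ((3 + (10/9)*4) + (8/9 + ⅑))² = ((3 + 40/9) + 1)² = (67/9 + 1)² = (76/9)² = 5776/81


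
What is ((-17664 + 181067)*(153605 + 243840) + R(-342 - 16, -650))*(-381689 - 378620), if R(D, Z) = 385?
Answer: -49377283952267480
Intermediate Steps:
((-17664 + 181067)*(153605 + 243840) + R(-342 - 16, -650))*(-381689 - 378620) = ((-17664 + 181067)*(153605 + 243840) + 385)*(-381689 - 378620) = (163403*397445 + 385)*(-760309) = (64943705335 + 385)*(-760309) = 64943705720*(-760309) = -49377283952267480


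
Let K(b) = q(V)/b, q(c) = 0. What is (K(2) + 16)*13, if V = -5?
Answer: 208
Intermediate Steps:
K(b) = 0 (K(b) = 0/b = 0)
(K(2) + 16)*13 = (0 + 16)*13 = 16*13 = 208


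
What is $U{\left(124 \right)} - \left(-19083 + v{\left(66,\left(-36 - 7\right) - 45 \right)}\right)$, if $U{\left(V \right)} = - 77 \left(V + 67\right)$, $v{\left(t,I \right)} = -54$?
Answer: $4430$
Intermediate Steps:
$U{\left(V \right)} = -5159 - 77 V$ ($U{\left(V \right)} = - 77 \left(67 + V\right) = -5159 - 77 V$)
$U{\left(124 \right)} - \left(-19083 + v{\left(66,\left(-36 - 7\right) - 45 \right)}\right) = \left(-5159 - 9548\right) + \left(19083 - -54\right) = \left(-5159 - 9548\right) + \left(19083 + 54\right) = -14707 + 19137 = 4430$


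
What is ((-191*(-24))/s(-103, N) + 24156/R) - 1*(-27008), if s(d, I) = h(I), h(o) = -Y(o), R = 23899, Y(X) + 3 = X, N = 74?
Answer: 45720119692/1696829 ≈ 26944.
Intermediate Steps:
Y(X) = -3 + X
h(o) = 3 - o (h(o) = -(-3 + o) = 3 - o)
s(d, I) = 3 - I
((-191*(-24))/s(-103, N) + 24156/R) - 1*(-27008) = ((-191*(-24))/(3 - 1*74) + 24156/23899) - 1*(-27008) = (4584/(3 - 74) + 24156*(1/23899)) + 27008 = (4584/(-71) + 24156/23899) + 27008 = (4584*(-1/71) + 24156/23899) + 27008 = (-4584/71 + 24156/23899) + 27008 = -107837940/1696829 + 27008 = 45720119692/1696829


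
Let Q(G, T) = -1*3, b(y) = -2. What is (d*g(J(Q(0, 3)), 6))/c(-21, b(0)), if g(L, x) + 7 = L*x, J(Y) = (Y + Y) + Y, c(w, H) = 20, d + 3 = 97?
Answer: -2867/10 ≈ -286.70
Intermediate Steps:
d = 94 (d = -3 + 97 = 94)
Q(G, T) = -3
J(Y) = 3*Y (J(Y) = 2*Y + Y = 3*Y)
g(L, x) = -7 + L*x
(d*g(J(Q(0, 3)), 6))/c(-21, b(0)) = (94*(-7 + (3*(-3))*6))/20 = (94*(-7 - 9*6))*(1/20) = (94*(-7 - 54))*(1/20) = (94*(-61))*(1/20) = -5734*1/20 = -2867/10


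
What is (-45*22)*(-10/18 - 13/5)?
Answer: 3124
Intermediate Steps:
(-45*22)*(-10/18 - 13/5) = -990*(-10*1/18 - 13*1/5) = -990*(-5/9 - 13/5) = -990*(-142/45) = 3124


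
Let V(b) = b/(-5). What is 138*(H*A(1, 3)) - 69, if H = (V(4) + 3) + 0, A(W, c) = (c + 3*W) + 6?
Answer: 17871/5 ≈ 3574.2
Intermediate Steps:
A(W, c) = 6 + c + 3*W
V(b) = -b/5 (V(b) = b*(-1/5) = -b/5)
H = 11/5 (H = (-1/5*4 + 3) + 0 = (-4/5 + 3) + 0 = 11/5 + 0 = 11/5 ≈ 2.2000)
138*(H*A(1, 3)) - 69 = 138*(11*(6 + 3 + 3*1)/5) - 69 = 138*(11*(6 + 3 + 3)/5) - 69 = 138*((11/5)*12) - 69 = 138*(132/5) - 69 = 18216/5 - 69 = 17871/5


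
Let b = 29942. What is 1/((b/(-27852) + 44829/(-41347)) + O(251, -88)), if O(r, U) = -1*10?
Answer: -52345302/636479801 ≈ -0.082242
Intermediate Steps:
O(r, U) = -10
1/((b/(-27852) + 44829/(-41347)) + O(251, -88)) = 1/((29942/(-27852) + 44829/(-41347)) - 10) = 1/((29942*(-1/27852) + 44829*(-1/41347)) - 10) = 1/((-1361/1266 - 44829/41347) - 10) = 1/(-113026781/52345302 - 10) = 1/(-636479801/52345302) = -52345302/636479801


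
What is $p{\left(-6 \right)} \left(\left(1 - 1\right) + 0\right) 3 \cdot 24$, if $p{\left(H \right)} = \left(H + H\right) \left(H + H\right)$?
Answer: $0$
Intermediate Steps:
$p{\left(H \right)} = 4 H^{2}$ ($p{\left(H \right)} = 2 H 2 H = 4 H^{2}$)
$p{\left(-6 \right)} \left(\left(1 - 1\right) + 0\right) 3 \cdot 24 = 4 \left(-6\right)^{2} \left(\left(1 - 1\right) + 0\right) 3 \cdot 24 = 4 \cdot 36 \left(\left(1 - 1\right) + 0\right) 3 \cdot 24 = 144 \left(0 + 0\right) 3 \cdot 24 = 144 \cdot 0 \cdot 3 \cdot 24 = 144 \cdot 0 \cdot 24 = 0 \cdot 24 = 0$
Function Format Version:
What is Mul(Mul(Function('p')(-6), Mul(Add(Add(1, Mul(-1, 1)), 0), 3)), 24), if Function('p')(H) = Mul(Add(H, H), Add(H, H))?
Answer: 0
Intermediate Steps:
Function('p')(H) = Mul(4, Pow(H, 2)) (Function('p')(H) = Mul(Mul(2, H), Mul(2, H)) = Mul(4, Pow(H, 2)))
Mul(Mul(Function('p')(-6), Mul(Add(Add(1, Mul(-1, 1)), 0), 3)), 24) = Mul(Mul(Mul(4, Pow(-6, 2)), Mul(Add(Add(1, Mul(-1, 1)), 0), 3)), 24) = Mul(Mul(Mul(4, 36), Mul(Add(Add(1, -1), 0), 3)), 24) = Mul(Mul(144, Mul(Add(0, 0), 3)), 24) = Mul(Mul(144, Mul(0, 3)), 24) = Mul(Mul(144, 0), 24) = Mul(0, 24) = 0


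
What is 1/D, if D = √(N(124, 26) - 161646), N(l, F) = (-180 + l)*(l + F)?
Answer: -I*√18894/56682 ≈ -0.002425*I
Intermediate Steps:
N(l, F) = (-180 + l)*(F + l)
D = 3*I*√18894 (D = √((124² - 180*26 - 180*124 + 26*124) - 161646) = √((15376 - 4680 - 22320 + 3224) - 161646) = √(-8400 - 161646) = √(-170046) = 3*I*√18894 ≈ 412.37*I)
1/D = 1/(3*I*√18894) = -I*√18894/56682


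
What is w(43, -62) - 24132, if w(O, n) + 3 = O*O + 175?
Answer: -22111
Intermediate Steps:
w(O, n) = 172 + O² (w(O, n) = -3 + (O*O + 175) = -3 + (O² + 175) = -3 + (175 + O²) = 172 + O²)
w(43, -62) - 24132 = (172 + 43²) - 24132 = (172 + 1849) - 24132 = 2021 - 24132 = -22111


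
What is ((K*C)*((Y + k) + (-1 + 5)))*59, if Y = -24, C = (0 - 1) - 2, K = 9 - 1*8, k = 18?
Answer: 354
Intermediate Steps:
K = 1 (K = 9 - 8 = 1)
C = -3 (C = -1 - 2 = -3)
((K*C)*((Y + k) + (-1 + 5)))*59 = ((1*(-3))*((-24 + 18) + (-1 + 5)))*59 = -3*(-6 + 4)*59 = -3*(-2)*59 = 6*59 = 354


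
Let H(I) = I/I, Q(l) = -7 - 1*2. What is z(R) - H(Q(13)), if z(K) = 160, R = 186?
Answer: 159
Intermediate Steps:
Q(l) = -9 (Q(l) = -7 - 2 = -9)
H(I) = 1
z(R) - H(Q(13)) = 160 - 1*1 = 160 - 1 = 159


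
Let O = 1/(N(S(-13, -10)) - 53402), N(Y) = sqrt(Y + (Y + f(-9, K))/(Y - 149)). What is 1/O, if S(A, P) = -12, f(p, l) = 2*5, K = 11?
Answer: -53402 + I*sqrt(310730)/161 ≈ -53402.0 + 3.4623*I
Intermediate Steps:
f(p, l) = 10
N(Y) = sqrt(Y + (10 + Y)/(-149 + Y)) (N(Y) = sqrt(Y + (Y + 10)/(Y - 149)) = sqrt(Y + (10 + Y)/(-149 + Y)))
O = 1/(-53402 + I*sqrt(310730)/161) (O = 1/(sqrt((10 - 12 - 12*(-149 - 12))/(-149 - 12)) - 53402) = 1/(sqrt((10 - 12 - 12*(-161))/(-161)) - 53402) = 1/(sqrt(-(10 - 12 + 1932)/161) - 53402) = 1/(sqrt(-1/161*1930) - 53402) = 1/(sqrt(-1930/161) - 53402) = 1/(I*sqrt(310730)/161 - 53402) = 1/(-53402 + I*sqrt(310730)/161) ≈ -1.8726e-5 - 1.2e-9*I)
1/O = 1/(-4298861/229567776087 - I*sqrt(310730)/459135552174)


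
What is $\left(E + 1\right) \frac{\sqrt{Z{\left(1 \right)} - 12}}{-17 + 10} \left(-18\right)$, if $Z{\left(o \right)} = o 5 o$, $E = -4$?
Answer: $- \frac{54 i \sqrt{7}}{7} \approx - 20.41 i$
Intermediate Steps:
$Z{\left(o \right)} = 5 o^{2}$ ($Z{\left(o \right)} = 5 o o = 5 o^{2}$)
$\left(E + 1\right) \frac{\sqrt{Z{\left(1 \right)} - 12}}{-17 + 10} \left(-18\right) = \left(-4 + 1\right) \frac{\sqrt{5 \cdot 1^{2} - 12}}{-17 + 10} \left(-18\right) = - 3 \frac{\sqrt{5 \cdot 1 - 12}}{-7} \left(-18\right) = - 3 - \frac{\sqrt{5 - 12}}{7} \left(-18\right) = - 3 - \frac{\sqrt{-7}}{7} \left(-18\right) = - 3 - \frac{i \sqrt{7}}{7} \left(-18\right) = - 3 \frac{18 i \sqrt{7}}{7} = - \frac{54 i \sqrt{7}}{7}$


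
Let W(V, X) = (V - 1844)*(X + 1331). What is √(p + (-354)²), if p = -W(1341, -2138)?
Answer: I*√280605 ≈ 529.72*I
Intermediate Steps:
W(V, X) = (-1844 + V)*(1331 + X)
p = -405921 (p = -(-2454364 - 1844*(-2138) + 1331*1341 + 1341*(-2138)) = -(-2454364 + 3942472 + 1784871 - 2867058) = -1*405921 = -405921)
√(p + (-354)²) = √(-405921 + (-354)²) = √(-405921 + 125316) = √(-280605) = I*√280605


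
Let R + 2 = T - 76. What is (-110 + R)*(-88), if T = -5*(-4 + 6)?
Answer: 17424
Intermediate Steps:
T = -10 (T = -5*2 = -10)
R = -88 (R = -2 + (-10 - 76) = -2 - 86 = -88)
(-110 + R)*(-88) = (-110 - 88)*(-88) = -198*(-88) = 17424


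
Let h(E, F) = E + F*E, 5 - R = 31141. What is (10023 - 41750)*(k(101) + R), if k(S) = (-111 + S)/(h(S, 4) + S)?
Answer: 299319275851/303 ≈ 9.8785e+8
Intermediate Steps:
R = -31136 (R = 5 - 1*31141 = 5 - 31141 = -31136)
h(E, F) = E + E*F
k(S) = (-111 + S)/(6*S) (k(S) = (-111 + S)/(S*(1 + 4) + S) = (-111 + S)/(S*5 + S) = (-111 + S)/(5*S + S) = (-111 + S)/((6*S)) = (-111 + S)*(1/(6*S)) = (-111 + S)/(6*S))
(10023 - 41750)*(k(101) + R) = (10023 - 41750)*((1/6)*(-111 + 101)/101 - 31136) = -31727*((1/6)*(1/101)*(-10) - 31136) = -31727*(-5/303 - 31136) = -31727*(-9434213/303) = 299319275851/303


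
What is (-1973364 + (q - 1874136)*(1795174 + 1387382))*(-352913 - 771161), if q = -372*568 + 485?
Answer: 7458750939304388304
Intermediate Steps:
q = -210811 (q = -211296 + 485 = -210811)
(-1973364 + (q - 1874136)*(1795174 + 1387382))*(-352913 - 771161) = (-1973364 + (-210811 - 1874136)*(1795174 + 1387382))*(-352913 - 771161) = (-1973364 - 2084947*3182556)*(-1124074) = (-1973364 - 6635460584532)*(-1124074) = -6635462557896*(-1124074) = 7458750939304388304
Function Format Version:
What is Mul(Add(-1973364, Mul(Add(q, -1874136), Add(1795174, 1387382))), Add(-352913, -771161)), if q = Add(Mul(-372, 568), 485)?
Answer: 7458750939304388304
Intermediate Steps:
q = -210811 (q = Add(-211296, 485) = -210811)
Mul(Add(-1973364, Mul(Add(q, -1874136), Add(1795174, 1387382))), Add(-352913, -771161)) = Mul(Add(-1973364, Mul(Add(-210811, -1874136), Add(1795174, 1387382))), Add(-352913, -771161)) = Mul(Add(-1973364, Mul(-2084947, 3182556)), -1124074) = Mul(Add(-1973364, -6635460584532), -1124074) = Mul(-6635462557896, -1124074) = 7458750939304388304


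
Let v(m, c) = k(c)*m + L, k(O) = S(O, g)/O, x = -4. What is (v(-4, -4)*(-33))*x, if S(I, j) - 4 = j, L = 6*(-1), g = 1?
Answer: -132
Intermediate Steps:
L = -6
S(I, j) = 4 + j
k(O) = 5/O (k(O) = (4 + 1)/O = 5/O)
v(m, c) = -6 + 5*m/c (v(m, c) = (5/c)*m - 6 = 5*m/c - 6 = -6 + 5*m/c)
(v(-4, -4)*(-33))*x = ((-6 + 5*(-4)/(-4))*(-33))*(-4) = ((-6 + 5*(-4)*(-¼))*(-33))*(-4) = ((-6 + 5)*(-33))*(-4) = -1*(-33)*(-4) = 33*(-4) = -132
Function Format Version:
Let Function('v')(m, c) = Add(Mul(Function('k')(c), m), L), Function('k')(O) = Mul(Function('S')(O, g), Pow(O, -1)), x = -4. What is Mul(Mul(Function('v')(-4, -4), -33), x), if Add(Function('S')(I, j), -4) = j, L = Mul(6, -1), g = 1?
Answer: -132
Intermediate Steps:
L = -6
Function('S')(I, j) = Add(4, j)
Function('k')(O) = Mul(5, Pow(O, -1)) (Function('k')(O) = Mul(Add(4, 1), Pow(O, -1)) = Mul(5, Pow(O, -1)))
Function('v')(m, c) = Add(-6, Mul(5, m, Pow(c, -1))) (Function('v')(m, c) = Add(Mul(Mul(5, Pow(c, -1)), m), -6) = Add(Mul(5, m, Pow(c, -1)), -6) = Add(-6, Mul(5, m, Pow(c, -1))))
Mul(Mul(Function('v')(-4, -4), -33), x) = Mul(Mul(Add(-6, Mul(5, -4, Pow(-4, -1))), -33), -4) = Mul(Mul(Add(-6, Mul(5, -4, Rational(-1, 4))), -33), -4) = Mul(Mul(Add(-6, 5), -33), -4) = Mul(Mul(-1, -33), -4) = Mul(33, -4) = -132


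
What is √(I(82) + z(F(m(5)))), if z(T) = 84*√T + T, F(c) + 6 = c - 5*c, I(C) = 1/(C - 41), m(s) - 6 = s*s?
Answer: √(-218489 + 141204*I*√130)/41 ≈ 20.452 + 23.415*I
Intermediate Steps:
m(s) = 6 + s² (m(s) = 6 + s*s = 6 + s²)
I(C) = 1/(-41 + C)
F(c) = -6 - 4*c (F(c) = -6 + (c - 5*c) = -6 - 4*c)
z(T) = T + 84*√T
√(I(82) + z(F(m(5)))) = √(1/(-41 + 82) + ((-6 - 4*(6 + 5²)) + 84*√(-6 - 4*(6 + 5²)))) = √(1/41 + ((-6 - 4*(6 + 25)) + 84*√(-6 - 4*(6 + 25)))) = √(1/41 + ((-6 - 4*31) + 84*√(-6 - 4*31))) = √(1/41 + ((-6 - 124) + 84*√(-6 - 124))) = √(1/41 + (-130 + 84*√(-130))) = √(1/41 + (-130 + 84*(I*√130))) = √(1/41 + (-130 + 84*I*√130)) = √(-5329/41 + 84*I*√130)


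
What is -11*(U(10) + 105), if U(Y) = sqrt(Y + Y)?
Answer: -1155 - 22*sqrt(5) ≈ -1204.2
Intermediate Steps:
U(Y) = sqrt(2)*sqrt(Y) (U(Y) = sqrt(2*Y) = sqrt(2)*sqrt(Y))
-11*(U(10) + 105) = -11*(sqrt(2)*sqrt(10) + 105) = -11*(2*sqrt(5) + 105) = -11*(105 + 2*sqrt(5)) = -1155 - 22*sqrt(5)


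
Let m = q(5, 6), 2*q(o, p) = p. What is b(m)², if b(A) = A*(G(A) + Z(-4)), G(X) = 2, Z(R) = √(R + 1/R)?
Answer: -9/4 + 18*I*√17 ≈ -2.25 + 74.216*I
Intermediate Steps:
q(o, p) = p/2
m = 3 (m = (½)*6 = 3)
b(A) = A*(2 + I*√17/2) (b(A) = A*(2 + √(-4 + 1/(-4))) = A*(2 + √(-4 - ¼)) = A*(2 + √(-17/4)) = A*(2 + I*√17/2))
b(m)² = ((½)*3*(4 + I*√17))² = (6 + 3*I*√17/2)²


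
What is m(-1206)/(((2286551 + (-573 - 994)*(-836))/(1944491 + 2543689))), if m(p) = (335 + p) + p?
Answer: -9321949860/3596563 ≈ -2591.9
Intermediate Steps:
m(p) = 335 + 2*p
m(-1206)/(((2286551 + (-573 - 994)*(-836))/(1944491 + 2543689))) = (335 + 2*(-1206))/(((2286551 + (-573 - 994)*(-836))/(1944491 + 2543689))) = (335 - 2412)/(((2286551 - 1567*(-836))/4488180)) = -2077*4488180/(2286551 + 1310012) = -2077/(3596563*(1/4488180)) = -2077/3596563/4488180 = -2077*4488180/3596563 = -9321949860/3596563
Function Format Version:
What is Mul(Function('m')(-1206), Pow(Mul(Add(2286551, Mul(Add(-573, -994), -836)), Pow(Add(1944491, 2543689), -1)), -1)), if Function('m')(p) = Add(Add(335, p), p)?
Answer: Rational(-9321949860, 3596563) ≈ -2591.9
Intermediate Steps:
Function('m')(p) = Add(335, Mul(2, p))
Mul(Function('m')(-1206), Pow(Mul(Add(2286551, Mul(Add(-573, -994), -836)), Pow(Add(1944491, 2543689), -1)), -1)) = Mul(Add(335, Mul(2, -1206)), Pow(Mul(Add(2286551, Mul(Add(-573, -994), -836)), Pow(Add(1944491, 2543689), -1)), -1)) = Mul(Add(335, -2412), Pow(Mul(Add(2286551, Mul(-1567, -836)), Pow(4488180, -1)), -1)) = Mul(-2077, Pow(Mul(Add(2286551, 1310012), Rational(1, 4488180)), -1)) = Mul(-2077, Pow(Mul(3596563, Rational(1, 4488180)), -1)) = Mul(-2077, Pow(Rational(3596563, 4488180), -1)) = Mul(-2077, Rational(4488180, 3596563)) = Rational(-9321949860, 3596563)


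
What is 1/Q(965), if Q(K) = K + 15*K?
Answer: 1/15440 ≈ 6.4767e-5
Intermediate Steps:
Q(K) = 16*K
1/Q(965) = 1/(16*965) = 1/15440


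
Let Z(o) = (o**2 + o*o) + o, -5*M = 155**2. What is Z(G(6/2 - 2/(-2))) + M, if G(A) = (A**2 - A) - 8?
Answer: -4769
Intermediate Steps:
M = -4805 (M = -1/5*155**2 = -1/5*24025 = -4805)
G(A) = -8 + A**2 - A
Z(o) = o + 2*o**2 (Z(o) = (o**2 + o**2) + o = 2*o**2 + o = o + 2*o**2)
Z(G(6/2 - 2/(-2))) + M = (-8 + (6/2 - 2/(-2))**2 - (6/2 - 2/(-2)))*(1 + 2*(-8 + (6/2 - 2/(-2))**2 - (6/2 - 2/(-2)))) - 4805 = (-8 + (6*(1/2) - 2*(-1/2))**2 - (6*(1/2) - 2*(-1/2)))*(1 + 2*(-8 + (6*(1/2) - 2*(-1/2))**2 - (6*(1/2) - 2*(-1/2)))) - 4805 = (-8 + (3 + 1)**2 - (3 + 1))*(1 + 2*(-8 + (3 + 1)**2 - (3 + 1))) - 4805 = (-8 + 4**2 - 1*4)*(1 + 2*(-8 + 4**2 - 1*4)) - 4805 = (-8 + 16 - 4)*(1 + 2*(-8 + 16 - 4)) - 4805 = 4*(1 + 2*4) - 4805 = 4*(1 + 8) - 4805 = 4*9 - 4805 = 36 - 4805 = -4769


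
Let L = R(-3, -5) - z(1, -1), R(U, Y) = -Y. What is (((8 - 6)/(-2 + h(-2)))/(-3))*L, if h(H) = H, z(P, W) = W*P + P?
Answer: ⅚ ≈ 0.83333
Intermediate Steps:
z(P, W) = P + P*W (z(P, W) = P*W + P = P + P*W)
L = 5 (L = -1*(-5) - (1 - 1) = 5 - 0 = 5 - 1*0 = 5 + 0 = 5)
(((8 - 6)/(-2 + h(-2)))/(-3))*L = (((8 - 6)/(-2 - 2))/(-3))*5 = -2/(3*(-4))*5 = -2*(-1)/(3*4)*5 = -⅓*(-½)*5 = (⅙)*5 = ⅚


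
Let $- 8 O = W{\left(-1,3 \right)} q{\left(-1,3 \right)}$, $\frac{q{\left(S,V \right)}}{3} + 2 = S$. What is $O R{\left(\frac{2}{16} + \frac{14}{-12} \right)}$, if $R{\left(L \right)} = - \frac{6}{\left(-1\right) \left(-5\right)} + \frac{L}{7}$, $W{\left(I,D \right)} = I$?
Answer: $\frac{3399}{2240} \approx 1.5174$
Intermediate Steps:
$q{\left(S,V \right)} = -6 + 3 S$
$O = - \frac{9}{8}$ ($O = - \frac{\left(-1\right) \left(-6 + 3 \left(-1\right)\right)}{8} = - \frac{\left(-1\right) \left(-6 - 3\right)}{8} = - \frac{\left(-1\right) \left(-9\right)}{8} = \left(- \frac{1}{8}\right) 9 = - \frac{9}{8} \approx -1.125$)
$R{\left(L \right)} = - \frac{6}{5} + \frac{L}{7}$ ($R{\left(L \right)} = - \frac{6}{5} + L \frac{1}{7} = \left(-6\right) \frac{1}{5} + \frac{L}{7} = - \frac{6}{5} + \frac{L}{7}$)
$O R{\left(\frac{2}{16} + \frac{14}{-12} \right)} = - \frac{9 \left(- \frac{6}{5} + \frac{\frac{2}{16} + \frac{14}{-12}}{7}\right)}{8} = - \frac{9 \left(- \frac{6}{5} + \frac{2 \cdot \frac{1}{16} + 14 \left(- \frac{1}{12}\right)}{7}\right)}{8} = - \frac{9 \left(- \frac{6}{5} + \frac{\frac{1}{8} - \frac{7}{6}}{7}\right)}{8} = - \frac{9 \left(- \frac{6}{5} + \frac{1}{7} \left(- \frac{25}{24}\right)\right)}{8} = - \frac{9 \left(- \frac{6}{5} - \frac{25}{168}\right)}{8} = \left(- \frac{9}{8}\right) \left(- \frac{1133}{840}\right) = \frac{3399}{2240}$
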